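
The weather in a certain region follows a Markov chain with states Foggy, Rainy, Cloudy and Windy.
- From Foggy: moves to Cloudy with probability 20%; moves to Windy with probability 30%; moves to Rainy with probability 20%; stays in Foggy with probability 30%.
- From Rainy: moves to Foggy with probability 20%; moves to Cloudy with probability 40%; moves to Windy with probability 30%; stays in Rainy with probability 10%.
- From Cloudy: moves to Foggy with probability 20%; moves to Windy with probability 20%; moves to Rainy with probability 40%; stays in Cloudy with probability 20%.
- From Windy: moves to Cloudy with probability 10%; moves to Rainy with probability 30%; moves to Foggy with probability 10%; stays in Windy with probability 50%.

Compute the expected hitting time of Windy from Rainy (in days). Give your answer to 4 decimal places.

Let t(s) be the expected number of days to first reach Windy from state s, with t(Windy) = 0. Conditioning on the first day:
t(Foggy) = 1 + 0.3·t(Foggy) + 0.2·t(Rainy) + 0.2·t(Cloudy)
t(Rainy) = 1 + 0.2·t(Foggy) + 0.1·t(Rainy) + 0.4·t(Cloudy)
t(Cloudy) = 1 + 0.2·t(Foggy) + 0.4·t(Rainy) + 0.2·t(Cloudy)
Solving: t(Foggy) = 3.6301, t(Rainy) = 3.6986, t(Cloudy) = 4.0068.
Expected days from Rainy to Windy: 3.6986.

3.6986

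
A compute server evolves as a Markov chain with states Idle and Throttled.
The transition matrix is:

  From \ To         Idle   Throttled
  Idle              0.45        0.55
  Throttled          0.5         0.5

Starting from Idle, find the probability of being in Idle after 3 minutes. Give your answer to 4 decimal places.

0.4761

Propagate the distribution vector 3 minutes from Idle.
After 0 minutes: (1.0000, 0.0000)
After 1 minute: (0.4500, 0.5500)
After 2 minutes: (0.4775, 0.5225)
After 3 minutes: (0.4761, 0.5239)
P(in Idle after 3 minutes) = 0.4761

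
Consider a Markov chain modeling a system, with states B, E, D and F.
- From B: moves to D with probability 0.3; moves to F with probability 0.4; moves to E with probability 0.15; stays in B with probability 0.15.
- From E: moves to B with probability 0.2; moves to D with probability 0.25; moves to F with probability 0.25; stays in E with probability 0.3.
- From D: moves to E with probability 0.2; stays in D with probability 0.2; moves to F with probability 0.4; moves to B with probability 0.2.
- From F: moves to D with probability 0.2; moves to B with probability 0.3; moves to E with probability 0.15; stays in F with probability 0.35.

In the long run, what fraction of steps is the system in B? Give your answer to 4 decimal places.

0.2242

Let the stationary distribution be π with π = πP and π_1 + π_2 + π_3 + π_4 = 1.
π_1 = 0.15·π_1 + 0.2·π_2 + 0.2·π_3 + 0.3·π_4
π_2 = 0.15·π_1 + 0.3·π_2 + 0.2·π_3 + 0.15·π_4
π_3 = 0.3·π_1 + 0.25·π_2 + 0.2·π_3 + 0.2·π_4
Solving with the normalization constraint gives π = (0.2242, 0.1901, 0.2319, 0.3538).
So the stationary probability of B is 0.2242.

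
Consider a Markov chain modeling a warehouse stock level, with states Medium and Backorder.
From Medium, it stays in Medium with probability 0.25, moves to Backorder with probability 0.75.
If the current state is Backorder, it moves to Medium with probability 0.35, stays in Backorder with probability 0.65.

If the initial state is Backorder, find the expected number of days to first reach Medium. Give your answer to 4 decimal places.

2.8571

Let t(s) be the expected number of days to first reach Medium from state s, with t(Medium) = 0. Conditioning on the first day:
t(Backorder) = 1 + 0.65·t(Backorder)
Solving: t(Backorder) = 2.8571.
Expected days from Backorder to Medium: 2.8571.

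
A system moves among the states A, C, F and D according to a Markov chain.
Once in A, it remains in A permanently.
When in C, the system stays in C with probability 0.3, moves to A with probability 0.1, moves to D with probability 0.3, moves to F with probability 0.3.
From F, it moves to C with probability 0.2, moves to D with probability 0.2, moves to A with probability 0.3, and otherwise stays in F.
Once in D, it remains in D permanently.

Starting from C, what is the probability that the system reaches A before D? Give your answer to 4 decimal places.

Let h(s) be the probability of absorption at A starting from transient state s. Then h(A) = 1 and h(D) = 0. By first-step analysis:
h(C) = 0.1·1 + 0.3·h(C) + 0.3·h(F) + 0.3·0
h(F) = 0.3·1 + 0.2·h(C) + 0.3·h(F) + 0.2·0
Solving: h(C) = 0.3721, h(F) = 0.5349.
Starting from C, the probability is 0.3721.

0.3721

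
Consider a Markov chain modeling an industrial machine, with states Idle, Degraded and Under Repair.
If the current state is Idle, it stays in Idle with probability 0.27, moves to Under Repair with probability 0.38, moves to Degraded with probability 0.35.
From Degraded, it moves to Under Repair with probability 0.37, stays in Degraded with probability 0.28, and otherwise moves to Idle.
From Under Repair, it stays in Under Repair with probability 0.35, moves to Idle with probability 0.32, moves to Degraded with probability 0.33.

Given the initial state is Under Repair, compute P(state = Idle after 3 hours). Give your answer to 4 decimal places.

Propagate the distribution vector 3 hours from Under Repair.
After 0 hours: (0.0000, 0.0000, 1.0000)
After 1 hour: (0.3200, 0.3300, 0.3500)
After 2 hours: (0.3139, 0.3199, 0.3662)
After 3 hours: (0.3139, 0.3203, 0.3658)
P(in Idle after 3 hours) = 0.3139

0.3139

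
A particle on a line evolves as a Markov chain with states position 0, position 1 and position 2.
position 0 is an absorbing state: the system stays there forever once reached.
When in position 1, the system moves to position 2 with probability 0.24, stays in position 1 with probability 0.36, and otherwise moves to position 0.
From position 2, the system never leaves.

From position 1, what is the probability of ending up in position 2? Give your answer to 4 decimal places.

0.3750

Let h(s) be the probability of absorption at position 2 starting from transient state s. Then h(position 2) = 1 and h(position 0) = 0. By first-step analysis:
h(position 1) = 0.4·0 + 0.36·h(position 1) + 0.24·1
Solving: h(position 1) = 0.3750.
Starting from position 1, the probability is 0.3750.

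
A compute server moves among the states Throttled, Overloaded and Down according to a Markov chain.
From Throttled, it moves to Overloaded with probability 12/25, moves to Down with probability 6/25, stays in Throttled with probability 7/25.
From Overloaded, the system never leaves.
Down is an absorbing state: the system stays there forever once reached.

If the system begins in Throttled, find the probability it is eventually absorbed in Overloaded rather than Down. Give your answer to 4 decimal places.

Let h(s) be the probability of absorption at Overloaded starting from transient state s. Then h(Overloaded) = 1 and h(Down) = 0. By first-step analysis:
h(Throttled) = 0.28·h(Throttled) + 0.48·1 + 0.24·0
Solving: h(Throttled) = 0.6667.
Starting from Throttled, the probability is 0.6667.

0.6667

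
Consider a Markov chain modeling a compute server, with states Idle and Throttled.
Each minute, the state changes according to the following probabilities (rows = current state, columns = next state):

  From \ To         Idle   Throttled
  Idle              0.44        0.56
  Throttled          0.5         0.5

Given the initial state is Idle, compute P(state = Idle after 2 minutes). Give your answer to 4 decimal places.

0.4736

Sum over the intermediate state after 1 minute:
P = P(Idle→Idle)·P(Idle→Idle) + P(Idle→Throttled)·P(Throttled→Idle)
  = 0.44×0.44 + 0.56×0.5
  = 0.1936 + 0.2800 = 0.4736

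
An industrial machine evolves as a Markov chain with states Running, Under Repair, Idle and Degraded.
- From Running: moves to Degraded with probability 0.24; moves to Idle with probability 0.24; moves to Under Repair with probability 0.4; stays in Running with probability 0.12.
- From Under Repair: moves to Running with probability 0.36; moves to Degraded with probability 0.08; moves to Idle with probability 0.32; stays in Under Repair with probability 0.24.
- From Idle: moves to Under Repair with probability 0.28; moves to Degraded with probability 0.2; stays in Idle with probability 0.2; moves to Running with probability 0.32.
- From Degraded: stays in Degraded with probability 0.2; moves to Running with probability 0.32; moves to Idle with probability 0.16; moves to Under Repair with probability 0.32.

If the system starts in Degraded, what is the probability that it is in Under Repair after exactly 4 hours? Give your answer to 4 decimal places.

0.3081

Propagate the distribution vector 4 hours from Degraded.
After 0 hours: (0.0000, 0.0000, 0.0000, 1.0000)
After 1 hour: (0.3200, 0.3200, 0.1600, 0.2000)
After 2 hours: (0.2688, 0.3136, 0.2432, 0.1744)
After 3 hours: (0.2788, 0.3067, 0.2414, 0.1731)
After 4 hours: (0.2765, 0.3081, 0.2410, 0.1743)
P(in Under Repair after 4 hours) = 0.3081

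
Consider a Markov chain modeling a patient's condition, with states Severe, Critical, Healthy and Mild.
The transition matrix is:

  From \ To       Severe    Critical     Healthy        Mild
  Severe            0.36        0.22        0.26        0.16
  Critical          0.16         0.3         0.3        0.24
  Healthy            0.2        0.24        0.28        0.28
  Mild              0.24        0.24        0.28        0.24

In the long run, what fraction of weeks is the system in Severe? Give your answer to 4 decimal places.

Let the stationary distribution be π with π = πP and π_1 + π_2 + π_3 + π_4 = 1.
π_1 = 0.36·π_1 + 0.16·π_2 + 0.2·π_3 + 0.24·π_4
π_2 = 0.22·π_1 + 0.3·π_2 + 0.24·π_3 + 0.24·π_4
π_3 = 0.26·π_1 + 0.3·π_2 + 0.28·π_3 + 0.28·π_4
Solving with the normalization constraint gives π = (0.2372, 0.2503, 0.2803, 0.2322).
So the stationary probability of Severe is 0.2372.

0.2372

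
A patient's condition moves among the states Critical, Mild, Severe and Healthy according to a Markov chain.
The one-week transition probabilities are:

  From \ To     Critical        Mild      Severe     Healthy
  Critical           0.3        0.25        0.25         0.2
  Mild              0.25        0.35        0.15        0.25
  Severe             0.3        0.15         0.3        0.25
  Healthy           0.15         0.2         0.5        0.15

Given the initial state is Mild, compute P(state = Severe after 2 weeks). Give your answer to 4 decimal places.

0.2850

Propagate the distribution vector 2 weeks from Mild.
After 0 weeks: (0.0000, 1.0000, 0.0000, 0.0000)
After 1 week: (0.2500, 0.3500, 0.1500, 0.2500)
After 2 weeks: (0.2450, 0.2575, 0.2850, 0.2125)
P(in Severe after 2 weeks) = 0.2850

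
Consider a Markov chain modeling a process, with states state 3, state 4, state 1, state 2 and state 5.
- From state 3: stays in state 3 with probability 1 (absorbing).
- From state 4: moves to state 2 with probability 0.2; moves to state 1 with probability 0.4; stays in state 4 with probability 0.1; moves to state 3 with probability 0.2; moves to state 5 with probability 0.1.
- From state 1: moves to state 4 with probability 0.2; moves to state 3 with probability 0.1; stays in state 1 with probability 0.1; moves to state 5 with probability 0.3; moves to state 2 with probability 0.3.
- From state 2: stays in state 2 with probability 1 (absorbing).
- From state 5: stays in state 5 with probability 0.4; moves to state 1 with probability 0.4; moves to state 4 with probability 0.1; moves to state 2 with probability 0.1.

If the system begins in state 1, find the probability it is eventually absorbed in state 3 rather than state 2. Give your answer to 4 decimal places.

Let h(s) be the probability of absorption at state 3 starting from transient state s. Then h(state 3) = 1 and h(state 2) = 0. By first-step analysis:
h(state 4) = 0.2·1 + 0.1·h(state 4) + 0.4·h(state 1) + 0.2·0 + 0.1·h(state 5)
h(state 1) = 0.1·1 + 0.2·h(state 4) + 0.1·h(state 1) + 0.3·0 + 0.3·h(state 5)
h(state 5) = 0.1·h(state 4) + 0.4·h(state 1) + 0.1·0 + 0.4·h(state 5)
Solving: h(state 4) = 0.3721, h(state 1) = 0.2757, h(state 5) = 0.2458.
Starting from state 1, the probability is 0.2757.

0.2757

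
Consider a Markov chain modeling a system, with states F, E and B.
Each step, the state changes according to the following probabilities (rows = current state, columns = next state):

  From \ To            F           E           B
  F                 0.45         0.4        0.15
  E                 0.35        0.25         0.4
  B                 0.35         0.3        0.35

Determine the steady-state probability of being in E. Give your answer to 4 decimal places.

Let the stationary distribution be π with π = πP and π_1 + π_2 + π_3 = 1.
π_1 = 0.45·π_1 + 0.35·π_2 + 0.35·π_3
π_2 = 0.4·π_1 + 0.25·π_2 + 0.3·π_3
Solving with the normalization constraint gives π = (0.3889, 0.3228, 0.2884).
So the stationary probability of E is 0.3228.

0.3228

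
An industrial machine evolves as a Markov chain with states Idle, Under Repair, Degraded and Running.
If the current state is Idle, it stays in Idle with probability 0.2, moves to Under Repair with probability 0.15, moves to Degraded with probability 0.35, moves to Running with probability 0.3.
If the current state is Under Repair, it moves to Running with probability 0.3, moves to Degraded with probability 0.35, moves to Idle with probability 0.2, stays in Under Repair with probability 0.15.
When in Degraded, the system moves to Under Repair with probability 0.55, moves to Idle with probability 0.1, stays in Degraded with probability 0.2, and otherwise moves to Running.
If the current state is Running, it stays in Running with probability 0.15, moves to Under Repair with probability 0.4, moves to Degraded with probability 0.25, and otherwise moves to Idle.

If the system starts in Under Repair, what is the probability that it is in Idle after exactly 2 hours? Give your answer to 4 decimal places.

Propagate the distribution vector 2 hours from Under Repair.
After 0 hours: (0.0000, 1.0000, 0.0000, 0.0000)
After 1 hour: (0.2000, 0.1500, 0.3500, 0.3000)
After 2 hours: (0.1650, 0.3650, 0.2675, 0.2025)
P(in Idle after 2 hours) = 0.1650

0.1650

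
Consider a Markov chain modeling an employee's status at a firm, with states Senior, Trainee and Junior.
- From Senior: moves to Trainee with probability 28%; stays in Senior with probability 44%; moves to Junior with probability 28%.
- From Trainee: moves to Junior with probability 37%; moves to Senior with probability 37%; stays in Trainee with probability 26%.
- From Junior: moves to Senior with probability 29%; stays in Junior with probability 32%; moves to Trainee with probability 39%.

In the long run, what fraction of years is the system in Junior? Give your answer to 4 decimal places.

0.3206

Let the stationary distribution be π with π = πP and π_1 + π_2 + π_3 = 1.
π_1 = 0.44·π_1 + 0.37·π_2 + 0.29·π_3
π_2 = 0.28·π_1 + 0.26·π_2 + 0.39·π_3
Solving with the normalization constraint gives π = (0.3703, 0.3091, 0.3206).
So the stationary probability of Junior is 0.3206.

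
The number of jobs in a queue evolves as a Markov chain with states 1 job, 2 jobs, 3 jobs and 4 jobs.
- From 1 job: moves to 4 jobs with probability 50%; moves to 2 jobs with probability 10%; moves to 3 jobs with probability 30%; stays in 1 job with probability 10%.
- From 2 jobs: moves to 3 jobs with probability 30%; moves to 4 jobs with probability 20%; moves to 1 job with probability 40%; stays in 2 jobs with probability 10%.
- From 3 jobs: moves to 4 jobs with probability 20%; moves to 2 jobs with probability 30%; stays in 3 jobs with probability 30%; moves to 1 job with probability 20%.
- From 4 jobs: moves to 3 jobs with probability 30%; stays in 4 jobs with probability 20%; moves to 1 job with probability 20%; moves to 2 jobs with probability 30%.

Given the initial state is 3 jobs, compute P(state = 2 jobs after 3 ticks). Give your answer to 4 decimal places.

0.2120

Propagate the distribution vector 3 ticks from 3 jobs.
After 0 ticks: (0.0000, 0.0000, 1.0000, 0.0000)
After 1 tick: (0.2000, 0.3000, 0.3000, 0.2000)
After 2 ticks: (0.2400, 0.2000, 0.3000, 0.2600)
After 3 ticks: (0.2160, 0.2120, 0.3000, 0.2720)
P(in 2 jobs after 3 ticks) = 0.2120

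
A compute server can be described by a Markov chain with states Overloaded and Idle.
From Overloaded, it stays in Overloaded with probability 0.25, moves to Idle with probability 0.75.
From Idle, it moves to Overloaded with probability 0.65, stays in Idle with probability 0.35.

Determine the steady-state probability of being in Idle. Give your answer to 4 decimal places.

0.5357

Let the stationary distribution be π with π = πP and π_1 + π_2 = 1.
π_1 = 0.25·π_1 + 0.65·π_2
Solving with the normalization constraint gives π = (0.4643, 0.5357).
So the stationary probability of Idle is 0.5357.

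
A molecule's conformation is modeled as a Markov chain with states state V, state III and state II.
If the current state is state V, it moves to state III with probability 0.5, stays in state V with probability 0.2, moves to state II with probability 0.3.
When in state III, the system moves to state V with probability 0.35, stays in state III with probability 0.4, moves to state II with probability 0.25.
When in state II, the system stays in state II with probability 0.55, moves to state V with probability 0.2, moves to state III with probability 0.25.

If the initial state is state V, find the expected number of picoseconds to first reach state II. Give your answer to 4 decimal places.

Let t(s) be the expected number of picoseconds to first reach state II from state s, with t(state II) = 0. Conditioning on the first picosecond:
t(state V) = 1 + 0.2·t(state V) + 0.5·t(state III)
t(state III) = 1 + 0.35·t(state V) + 0.4·t(state III)
Solving: t(state V) = 3.6066, t(state III) = 3.7705.
Expected picoseconds from state V to state II: 3.6066.

3.6066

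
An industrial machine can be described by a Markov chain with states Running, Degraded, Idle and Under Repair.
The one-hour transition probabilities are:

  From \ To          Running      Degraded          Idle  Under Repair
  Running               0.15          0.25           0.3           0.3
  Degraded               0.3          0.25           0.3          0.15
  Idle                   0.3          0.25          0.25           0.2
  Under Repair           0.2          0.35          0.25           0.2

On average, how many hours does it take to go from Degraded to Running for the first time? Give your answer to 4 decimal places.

Let t(s) be the expected number of hours to first reach Running from state s, with t(Running) = 0. Conditioning on the first hour:
t(Degraded) = 1 + 0.25·t(Degraded) + 0.3·t(Idle) + 0.15·t(Under Repair)
t(Idle) = 1 + 0.25·t(Degraded) + 0.25·t(Idle) + 0.2·t(Under Repair)
t(Under Repair) = 1 + 0.35·t(Degraded) + 0.25·t(Idle) + 0.2·t(Under Repair)
Solving: t(Degraded) = 3.5367, t(Idle) = 3.5544, t(Under Repair) = 3.9080.
Expected hours from Degraded to Running: 3.5367.

3.5367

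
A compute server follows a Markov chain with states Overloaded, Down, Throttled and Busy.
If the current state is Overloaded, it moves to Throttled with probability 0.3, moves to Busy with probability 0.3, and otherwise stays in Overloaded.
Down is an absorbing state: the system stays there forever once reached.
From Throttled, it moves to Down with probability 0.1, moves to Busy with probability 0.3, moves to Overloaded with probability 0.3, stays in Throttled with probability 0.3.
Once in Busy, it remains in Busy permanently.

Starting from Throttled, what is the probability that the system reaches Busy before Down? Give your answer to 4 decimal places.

0.8182

Let h(s) be the probability of absorption at Busy starting from transient state s. Then h(Busy) = 1 and h(Down) = 0. By first-step analysis:
h(Overloaded) = 0.4·h(Overloaded) + 0.3·h(Throttled) + 0.3·1
h(Throttled) = 0.3·h(Overloaded) + 0.1·0 + 0.3·h(Throttled) + 0.3·1
Solving: h(Overloaded) = 0.9091, h(Throttled) = 0.8182.
Starting from Throttled, the probability is 0.8182.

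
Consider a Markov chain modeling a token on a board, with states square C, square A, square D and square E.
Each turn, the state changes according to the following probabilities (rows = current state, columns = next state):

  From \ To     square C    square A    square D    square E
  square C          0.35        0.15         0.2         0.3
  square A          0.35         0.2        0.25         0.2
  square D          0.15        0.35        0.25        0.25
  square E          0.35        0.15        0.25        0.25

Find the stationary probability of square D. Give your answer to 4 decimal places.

Let the stationary distribution be π with π = πP and π_1 + π_2 + π_3 + π_4 = 1.
π_1 = 0.35·π_1 + 0.35·π_2 + 0.15·π_3 + 0.35·π_4
π_2 = 0.15·π_1 + 0.2·π_2 + 0.35·π_3 + 0.15·π_4
π_3 = 0.2·π_1 + 0.25·π_2 + 0.25·π_3 + 0.25·π_4
Solving with the normalization constraint gives π = (0.3030, 0.2073, 0.2348, 0.2548).
So the stationary probability of square D is 0.2348.

0.2348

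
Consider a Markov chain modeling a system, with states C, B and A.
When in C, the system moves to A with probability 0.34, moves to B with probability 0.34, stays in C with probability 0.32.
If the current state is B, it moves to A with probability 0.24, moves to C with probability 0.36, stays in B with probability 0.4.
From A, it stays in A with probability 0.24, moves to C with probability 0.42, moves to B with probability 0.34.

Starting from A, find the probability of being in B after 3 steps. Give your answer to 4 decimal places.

0.3616

Propagate the distribution vector 3 steps from A.
After 0 steps: (0.0000, 0.0000, 1.0000)
After 1 step: (0.4200, 0.3400, 0.2400)
After 2 steps: (0.3576, 0.3604, 0.2820)
After 3 steps: (0.3626, 0.3616, 0.2758)
P(in B after 3 steps) = 0.3616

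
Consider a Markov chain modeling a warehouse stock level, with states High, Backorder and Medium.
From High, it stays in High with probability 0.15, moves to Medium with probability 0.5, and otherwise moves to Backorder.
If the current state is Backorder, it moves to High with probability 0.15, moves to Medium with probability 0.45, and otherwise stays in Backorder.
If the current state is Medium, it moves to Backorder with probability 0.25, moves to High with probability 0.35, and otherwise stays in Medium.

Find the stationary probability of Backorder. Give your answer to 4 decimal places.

Let the stationary distribution be π with π = πP and π_1 + π_2 + π_3 = 1.
π_1 = 0.15·π_1 + 0.15·π_2 + 0.35·π_3
π_2 = 0.35·π_1 + 0.4·π_2 + 0.25·π_3
Solving with the normalization constraint gives π = (0.2380, 0.3221, 0.4399).
So the stationary probability of Backorder is 0.3221.

0.3221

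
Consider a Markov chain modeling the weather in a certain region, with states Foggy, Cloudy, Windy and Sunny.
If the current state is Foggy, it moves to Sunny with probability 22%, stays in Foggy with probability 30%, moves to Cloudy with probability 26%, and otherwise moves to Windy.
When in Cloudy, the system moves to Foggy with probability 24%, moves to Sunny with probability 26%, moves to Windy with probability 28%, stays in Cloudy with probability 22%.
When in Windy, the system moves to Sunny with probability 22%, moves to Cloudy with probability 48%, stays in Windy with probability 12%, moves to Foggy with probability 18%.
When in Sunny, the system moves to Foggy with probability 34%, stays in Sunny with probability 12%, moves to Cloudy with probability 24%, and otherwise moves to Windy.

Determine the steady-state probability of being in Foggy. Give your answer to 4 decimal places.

0.2630

Let the stationary distribution be π with π = πP and π_1 + π_2 + π_3 + π_4 = 1.
π_1 = 0.3·π_1 + 0.24·π_2 + 0.18·π_3 + 0.34·π_4
π_2 = 0.26·π_1 + 0.22·π_2 + 0.48·π_3 + 0.24·π_4
π_3 = 0.22·π_1 + 0.28·π_2 + 0.12·π_3 + 0.3·π_4
Solving with the normalization constraint gives π = (0.2630, 0.2949, 0.2314, 0.2107).
So the stationary probability of Foggy is 0.2630.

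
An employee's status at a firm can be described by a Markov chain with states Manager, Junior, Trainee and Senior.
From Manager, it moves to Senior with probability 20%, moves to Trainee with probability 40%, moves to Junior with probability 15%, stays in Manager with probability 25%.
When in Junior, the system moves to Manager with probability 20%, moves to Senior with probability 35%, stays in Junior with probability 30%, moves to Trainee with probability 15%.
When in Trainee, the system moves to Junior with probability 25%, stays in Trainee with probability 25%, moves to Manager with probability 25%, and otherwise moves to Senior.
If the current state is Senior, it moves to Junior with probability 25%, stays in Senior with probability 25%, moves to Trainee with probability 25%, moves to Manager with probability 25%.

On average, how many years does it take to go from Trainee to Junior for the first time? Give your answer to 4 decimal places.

Let t(s) be the expected number of years to first reach Junior from state s, with t(Junior) = 0. Conditioning on the first year:
t(Manager) = 1 + 0.25·t(Manager) + 0.4·t(Trainee) + 0.2·t(Senior)
t(Trainee) = 1 + 0.25·t(Manager) + 0.25·t(Trainee) + 0.25·t(Senior)
t(Senior) = 1 + 0.25·t(Manager) + 0.25·t(Trainee) + 0.25·t(Senior)
Solving: t(Manager) = 4.8889, t(Trainee) = 4.4444, t(Senior) = 4.4444.
Expected years from Trainee to Junior: 4.4444.

4.4444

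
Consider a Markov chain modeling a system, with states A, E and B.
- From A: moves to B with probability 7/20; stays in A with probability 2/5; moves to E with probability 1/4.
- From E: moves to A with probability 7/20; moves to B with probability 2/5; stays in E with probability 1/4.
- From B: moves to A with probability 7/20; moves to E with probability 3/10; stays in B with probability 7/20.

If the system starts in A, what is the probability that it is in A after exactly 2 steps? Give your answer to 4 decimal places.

Sum over the intermediate state after 1 step:
P = P(A→A)·P(A→A) + P(A→E)·P(E→A) + P(A→B)·P(B→A)
  = 0.4×0.4 + 0.25×0.35 + 0.35×0.35
  = 0.1600 + 0.0875 + 0.1225 = 0.3700

0.3700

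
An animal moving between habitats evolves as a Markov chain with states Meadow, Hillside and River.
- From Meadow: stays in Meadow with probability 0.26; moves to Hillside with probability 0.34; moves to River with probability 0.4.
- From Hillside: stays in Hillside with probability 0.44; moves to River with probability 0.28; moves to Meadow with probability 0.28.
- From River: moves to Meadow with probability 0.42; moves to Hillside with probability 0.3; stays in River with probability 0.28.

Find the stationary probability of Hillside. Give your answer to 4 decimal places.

0.3636

Let the stationary distribution be π with π = πP and π_1 + π_2 + π_3 = 1.
π_1 = 0.26·π_1 + 0.28·π_2 + 0.42·π_3
π_2 = 0.34·π_1 + 0.44·π_2 + 0.3·π_3
Solving with the normalization constraint gives π = (0.3182, 0.3636, 0.3182).
So the stationary probability of Hillside is 0.3636.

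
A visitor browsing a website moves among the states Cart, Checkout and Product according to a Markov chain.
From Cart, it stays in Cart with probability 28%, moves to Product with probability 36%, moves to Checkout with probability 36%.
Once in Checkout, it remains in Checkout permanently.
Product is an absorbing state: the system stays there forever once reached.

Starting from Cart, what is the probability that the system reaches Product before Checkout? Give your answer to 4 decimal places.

0.5000

Let h(s) be the probability of absorption at Product starting from transient state s. Then h(Product) = 1 and h(Checkout) = 0. By first-step analysis:
h(Cart) = 0.28·h(Cart) + 0.36·0 + 0.36·1
Solving: h(Cart) = 0.5000.
Starting from Cart, the probability is 0.5000.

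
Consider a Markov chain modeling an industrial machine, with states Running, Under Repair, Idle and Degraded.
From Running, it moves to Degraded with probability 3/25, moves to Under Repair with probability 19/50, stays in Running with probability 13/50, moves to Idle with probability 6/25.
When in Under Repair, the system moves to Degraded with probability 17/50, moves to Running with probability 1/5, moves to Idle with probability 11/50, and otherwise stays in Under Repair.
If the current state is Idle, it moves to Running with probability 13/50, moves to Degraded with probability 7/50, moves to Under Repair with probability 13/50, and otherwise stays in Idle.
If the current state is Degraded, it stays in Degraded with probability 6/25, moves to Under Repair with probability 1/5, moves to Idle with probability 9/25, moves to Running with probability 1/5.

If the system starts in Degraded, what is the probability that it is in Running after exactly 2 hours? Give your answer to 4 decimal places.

0.2336

Propagate the distribution vector 2 hours from Degraded.
After 0 hours: (0.0000, 0.0000, 0.0000, 1.0000)
After 1 hour: (0.2000, 0.2000, 0.3600, 0.2400)
After 2 hours: (0.2336, 0.2656, 0.3008, 0.2000)
P(in Running after 2 hours) = 0.2336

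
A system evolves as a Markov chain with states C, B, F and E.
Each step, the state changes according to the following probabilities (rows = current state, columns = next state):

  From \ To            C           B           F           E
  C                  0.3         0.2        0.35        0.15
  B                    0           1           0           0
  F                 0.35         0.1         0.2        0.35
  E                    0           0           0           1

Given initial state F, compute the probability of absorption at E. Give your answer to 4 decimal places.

0.6800

Let h(s) be the probability of absorption at E starting from transient state s. Then h(E) = 1 and h(B) = 0. By first-step analysis:
h(C) = 0.3·h(C) + 0.2·0 + 0.35·h(F) + 0.15·1
h(F) = 0.35·h(C) + 0.1·0 + 0.2·h(F) + 0.35·1
Solving: h(C) = 0.5543, h(F) = 0.6800.
Starting from F, the probability is 0.6800.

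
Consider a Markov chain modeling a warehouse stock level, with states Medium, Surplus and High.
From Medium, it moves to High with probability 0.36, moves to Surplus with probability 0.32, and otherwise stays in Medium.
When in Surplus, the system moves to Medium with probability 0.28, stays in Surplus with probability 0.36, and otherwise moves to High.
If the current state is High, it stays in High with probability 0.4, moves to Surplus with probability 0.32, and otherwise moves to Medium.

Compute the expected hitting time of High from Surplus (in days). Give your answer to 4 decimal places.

2.7778

Let t(s) be the expected number of days to first reach High from state s, with t(High) = 0. Conditioning on the first day:
t(Medium) = 1 + 0.32·t(Medium) + 0.32·t(Surplus)
t(Surplus) = 1 + 0.28·t(Medium) + 0.36·t(Surplus)
Solving: t(Medium) = 2.7778, t(Surplus) = 2.7778.
Expected days from Surplus to High: 2.7778.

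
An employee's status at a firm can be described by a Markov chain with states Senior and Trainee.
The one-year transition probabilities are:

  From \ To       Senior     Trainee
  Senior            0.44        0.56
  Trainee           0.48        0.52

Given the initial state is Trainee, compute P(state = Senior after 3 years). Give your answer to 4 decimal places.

0.4616

Propagate the distribution vector 3 years from Trainee.
After 0 years: (0.0000, 1.0000)
After 1 year: (0.4800, 0.5200)
After 2 years: (0.4608, 0.5392)
After 3 years: (0.4616, 0.5384)
P(in Senior after 3 years) = 0.4616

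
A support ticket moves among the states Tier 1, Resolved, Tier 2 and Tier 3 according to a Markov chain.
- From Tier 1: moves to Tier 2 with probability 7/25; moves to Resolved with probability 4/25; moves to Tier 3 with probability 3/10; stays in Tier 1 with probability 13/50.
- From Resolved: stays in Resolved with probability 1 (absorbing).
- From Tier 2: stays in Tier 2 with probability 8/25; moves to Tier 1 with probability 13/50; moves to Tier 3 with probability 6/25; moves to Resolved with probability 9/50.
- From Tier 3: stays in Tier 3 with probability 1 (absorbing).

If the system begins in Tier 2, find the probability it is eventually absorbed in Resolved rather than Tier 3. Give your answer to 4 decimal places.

Let h(s) be the probability of absorption at Resolved starting from transient state s. Then h(Resolved) = 1 and h(Tier 3) = 0. By first-step analysis:
h(Tier 1) = 0.26·h(Tier 1) + 0.16·1 + 0.28·h(Tier 2) + 0.3·0
h(Tier 2) = 0.26·h(Tier 1) + 0.18·1 + 0.32·h(Tier 2) + 0.24·0
Solving: h(Tier 1) = 0.3699, h(Tier 2) = 0.4061.
Starting from Tier 2, the probability is 0.4061.

0.4061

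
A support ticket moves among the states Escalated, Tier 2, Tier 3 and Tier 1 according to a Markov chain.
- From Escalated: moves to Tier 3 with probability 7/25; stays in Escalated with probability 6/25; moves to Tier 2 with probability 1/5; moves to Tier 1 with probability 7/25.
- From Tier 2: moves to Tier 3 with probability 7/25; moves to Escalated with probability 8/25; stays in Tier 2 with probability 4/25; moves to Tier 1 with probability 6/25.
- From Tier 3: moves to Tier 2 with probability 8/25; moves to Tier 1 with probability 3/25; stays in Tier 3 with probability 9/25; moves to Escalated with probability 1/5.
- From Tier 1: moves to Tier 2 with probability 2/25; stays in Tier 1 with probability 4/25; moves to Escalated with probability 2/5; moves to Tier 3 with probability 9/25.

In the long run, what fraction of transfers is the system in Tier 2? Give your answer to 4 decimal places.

Let the stationary distribution be π with π = πP and π_1 + π_2 + π_3 + π_4 = 1.
π_1 = 0.24·π_1 + 0.32·π_2 + 0.2·π_3 + 0.4·π_4
π_2 = 0.2·π_1 + 0.16·π_2 + 0.32·π_3 + 0.08·π_4
π_3 = 0.28·π_1 + 0.28·π_2 + 0.36·π_3 + 0.36·π_4
Solving with the normalization constraint gives π = (0.2751, 0.2067, 0.3215, 0.1967).
So the stationary probability of Tier 2 is 0.2067.

0.2067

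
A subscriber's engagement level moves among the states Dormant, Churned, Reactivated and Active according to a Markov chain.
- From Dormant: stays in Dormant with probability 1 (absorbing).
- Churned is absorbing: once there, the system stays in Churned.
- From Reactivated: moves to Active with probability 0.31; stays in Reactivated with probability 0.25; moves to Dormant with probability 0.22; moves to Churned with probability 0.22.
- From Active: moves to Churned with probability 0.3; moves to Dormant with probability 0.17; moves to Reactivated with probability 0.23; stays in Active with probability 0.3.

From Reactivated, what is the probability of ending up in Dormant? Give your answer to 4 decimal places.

0.4556

Let h(s) be the probability of absorption at Dormant starting from transient state s. Then h(Dormant) = 1 and h(Churned) = 0. By first-step analysis:
h(Reactivated) = 0.22·1 + 0.22·0 + 0.25·h(Reactivated) + 0.31·h(Active)
h(Active) = 0.17·1 + 0.3·0 + 0.23·h(Reactivated) + 0.3·h(Active)
Solving: h(Reactivated) = 0.4556, h(Active) = 0.3926.
Starting from Reactivated, the probability is 0.4556.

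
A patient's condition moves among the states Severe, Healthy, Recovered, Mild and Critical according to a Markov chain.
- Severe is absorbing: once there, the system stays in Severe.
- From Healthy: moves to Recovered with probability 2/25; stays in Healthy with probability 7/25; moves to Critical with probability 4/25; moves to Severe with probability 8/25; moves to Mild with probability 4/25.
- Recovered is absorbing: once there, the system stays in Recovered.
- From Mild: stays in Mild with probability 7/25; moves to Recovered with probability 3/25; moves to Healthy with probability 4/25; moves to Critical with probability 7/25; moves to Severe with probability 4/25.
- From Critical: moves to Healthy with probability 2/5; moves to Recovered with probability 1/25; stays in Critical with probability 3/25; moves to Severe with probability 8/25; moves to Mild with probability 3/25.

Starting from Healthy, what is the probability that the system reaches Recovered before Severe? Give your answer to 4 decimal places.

Let h(s) be the probability of absorption at Recovered starting from transient state s. Then h(Recovered) = 1 and h(Severe) = 0. By first-step analysis:
h(Healthy) = 0.32·0 + 0.28·h(Healthy) + 0.08·1 + 0.16·h(Mild) + 0.16·h(Critical)
h(Mild) = 0.16·0 + 0.16·h(Healthy) + 0.12·1 + 0.28·h(Mild) + 0.28·h(Critical)
h(Critical) = 0.32·0 + 0.4·h(Healthy) + 0.04·1 + 0.12·h(Mild) + 0.12·h(Critical)
Solving: h(Healthy) = 0.2150, h(Mild) = 0.2852, h(Critical) = 0.1821.
Starting from Healthy, the probability is 0.2150.

0.2150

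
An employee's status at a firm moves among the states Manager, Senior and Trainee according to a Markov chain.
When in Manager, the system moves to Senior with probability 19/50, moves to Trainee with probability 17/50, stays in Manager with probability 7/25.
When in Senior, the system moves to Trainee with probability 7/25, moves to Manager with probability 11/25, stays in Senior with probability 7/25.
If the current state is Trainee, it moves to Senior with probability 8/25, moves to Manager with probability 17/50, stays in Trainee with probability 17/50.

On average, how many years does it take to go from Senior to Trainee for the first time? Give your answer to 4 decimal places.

3.3030

Let t(s) be the expected number of years to first reach Trainee from state s, with t(Trainee) = 0. Conditioning on the first year:
t(Manager) = 1 + 0.28·t(Manager) + 0.38·t(Senior)
t(Senior) = 1 + 0.44·t(Manager) + 0.28·t(Senior)
Solving: t(Manager) = 3.1321, t(Senior) = 3.3030.
Expected years from Senior to Trainee: 3.3030.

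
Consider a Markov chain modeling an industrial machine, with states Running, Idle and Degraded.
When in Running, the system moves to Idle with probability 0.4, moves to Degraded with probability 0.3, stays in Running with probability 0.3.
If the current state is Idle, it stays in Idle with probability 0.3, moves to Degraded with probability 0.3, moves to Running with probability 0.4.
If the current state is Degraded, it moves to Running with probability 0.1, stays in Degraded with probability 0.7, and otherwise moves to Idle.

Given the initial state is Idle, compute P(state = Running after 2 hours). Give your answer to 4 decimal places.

Sum over the intermediate state after 1 hour:
P = P(Idle→Running)·P(Running→Running) + P(Idle→Idle)·P(Idle→Running) + P(Idle→Degraded)·P(Degraded→Running)
  = 0.4×0.3 + 0.3×0.4 + 0.3×0.1
  = 0.1200 + 0.1200 + 0.0300 = 0.2700

0.2700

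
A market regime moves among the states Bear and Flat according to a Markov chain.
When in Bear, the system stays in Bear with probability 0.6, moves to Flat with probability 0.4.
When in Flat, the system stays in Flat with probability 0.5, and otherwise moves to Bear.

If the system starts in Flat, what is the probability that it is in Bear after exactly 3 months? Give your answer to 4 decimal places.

Propagate the distribution vector 3 months from Flat.
After 0 months: (0.0000, 1.0000)
After 1 month: (0.5000, 0.5000)
After 2 months: (0.5500, 0.4500)
After 3 months: (0.5550, 0.4450)
P(in Bear after 3 months) = 0.5550

0.5550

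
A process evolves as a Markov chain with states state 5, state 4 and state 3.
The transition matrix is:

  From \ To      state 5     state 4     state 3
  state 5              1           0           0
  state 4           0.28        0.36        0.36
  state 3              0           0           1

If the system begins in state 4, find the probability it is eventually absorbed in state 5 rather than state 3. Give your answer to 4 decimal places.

Let h(s) be the probability of absorption at state 5 starting from transient state s. Then h(state 5) = 1 and h(state 3) = 0. By first-step analysis:
h(state 4) = 0.28·1 + 0.36·h(state 4) + 0.36·0
Solving: h(state 4) = 0.4375.
Starting from state 4, the probability is 0.4375.

0.4375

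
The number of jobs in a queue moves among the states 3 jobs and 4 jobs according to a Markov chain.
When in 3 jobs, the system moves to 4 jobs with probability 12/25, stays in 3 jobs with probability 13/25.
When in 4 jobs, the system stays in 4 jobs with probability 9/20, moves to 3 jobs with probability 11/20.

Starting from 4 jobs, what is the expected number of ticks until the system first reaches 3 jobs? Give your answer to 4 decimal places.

1.8182

Let t(s) be the expected number of ticks to first reach 3 jobs from state s, with t(3 jobs) = 0. Conditioning on the first tick:
t(4 jobs) = 1 + 0.45·t(4 jobs)
Solving: t(4 jobs) = 1.8182.
Expected ticks from 4 jobs to 3 jobs: 1.8182.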